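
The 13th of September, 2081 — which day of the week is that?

January 1, 2081 is a Wednesday.
Jan 1, 2081 → Feb 1, 2081: 31 days (January has 31).
Feb 1, 2081 → Mar 1, 2081: 28 days (February has 28).
Mar 1, 2081 → Apr 1, 2081: 31 days (March has 31).
Apr 1, 2081 → May 1, 2081: 30 days (April has 30).
May 1, 2081 → Jun 1, 2081: 31 days (May has 31).
Jun 1, 2081 → Jul 1, 2081: 30 days (June has 30).
Jul 1, 2081 → Aug 1, 2081: 31 days (July has 31).
Aug 1, 2081 → Sep 1, 2081: 31 days (August has 31).
Sep 1, 2081 → Sep 13, 2081: 12 days.
Total: 255 days.
255 mod 7 = 3, so Wednesday + 3 = Saturday.

Saturday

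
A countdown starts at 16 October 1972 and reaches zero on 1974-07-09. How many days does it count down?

Oct 16, 1972 → Oct 16, 1973: 365 days.
Oct 16, 1973 → Nov 16, 1973: 31 days (October has 31).
Nov 16, 1973 → Dec 16, 1973: 30 days (November has 30).
Dec 16, 1973 → Jan 16, 1974: 31 days (December has 31).
Jan 16, 1974 → Feb 16, 1974: 31 days (January has 31).
Feb 16, 1974 → Mar 16, 1974: 28 days (February has 28).
Mar 16, 1974 → Apr 16, 1974: 31 days (March has 31).
Apr 16, 1974 → May 16, 1974: 30 days (April has 30).
May 16, 1974 → Jun 16, 1974: 31 days (May has 31).
Jun 16, 1974 → Jul 9, 1974: 23 days.
Total: 631 days.

631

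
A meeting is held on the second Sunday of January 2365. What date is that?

January 10, 2365

January 1, 2365 is a Friday.
The first Sunday is therefore January 3 (2 days later).
The second Sunday is 3 + 1×7 = January 10.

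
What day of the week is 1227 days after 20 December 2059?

Monday

First find the weekday of Dec 20, 2059. Doomsday rule: the anchor day for the 2000s is Tuesday. For year 59: 59÷12 = 4 r 11, and 11÷4 = 2, so 4+11+2 = 17.
Tuesday + 17 ≡ Friday — that's 2059's doomsday.
In December the doomsday date is Dec 12.
Dec 20 is 8 days after Dec 12; 8 mod 7 = 1, so Friday + 1 = Saturday.
1227 mod 7 = 2, so 1227 days after a Saturday is Saturday + 2 = Monday.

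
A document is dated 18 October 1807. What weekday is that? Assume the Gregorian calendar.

Sunday

Doomsday rule: the anchor day for the 1800s is Friday. For year 07: 7÷12 = 0 r 7, and 7÷4 = 1, so 0+7+1 = 8.
Friday + 8 ≡ Saturday — that's 1807's doomsday.
In October the doomsday date is Oct 10.
Oct 18 is 8 days after Oct 10; 8 mod 7 = 1, so Saturday + 1 = Sunday.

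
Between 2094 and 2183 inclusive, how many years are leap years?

21

Multiples of 4 in [2094,2183]: 22.
Of those, multiples of 100: 1 (not leap unless ÷400).
Multiples of 400: 0.
Leap years = 22 − 1 + 0 = 21.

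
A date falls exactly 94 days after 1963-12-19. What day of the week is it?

Sunday

Dec 19, 1963 is a Thursday.
94 mod 7 = 3, so 94 days after a Thursday is Thursday + 3 = Sunday.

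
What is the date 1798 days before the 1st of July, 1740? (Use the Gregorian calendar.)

July 30, 1735

−366 (one year; includes Feb 29, 1740) → Jul 1, 1739 (1432 left).
−365 (one year) → Jul 1, 1738 (1067 left).
−365 (one year) → Jul 1, 1737 (702 left).
−365 (one year) → Jul 1, 1736 (337 left).
−1 → Jun 30, 1736 (end of Jun, 30 days; 336 left).
−30 → May 31, 1736 (end of May, 31 days; 306 left).
−31 → Apr 30, 1736 (end of Apr, 30 days; 275 left).
−30 → Mar 31, 1736 (end of Mar, 31 days; 245 left).
−31 → Feb 29, 1736 (end of Feb, 29 days; 214 left).
−29 → Jan 31, 1736 (end of Jan, 31 days; 185 left).
−31 → Dec 31, 1735 (end of Dec, 31 days; 154 left).
−31 → Nov 30, 1735 (end of Nov, 30 days; 123 left).
−30 → Oct 31, 1735 (end of Oct, 31 days; 93 left).
−31 → Sep 30, 1735 (end of Sep, 30 days; 62 left).
−30 → Aug 31, 1735 (end of Aug, 31 days; 32 left).
−31 → Jul 31, 1735 (end of Jul, 31 days; 1 left).
−1 → Jul 30, 1735.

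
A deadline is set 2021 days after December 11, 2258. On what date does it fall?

June 23, 2264

+365 (one year) → Dec 11, 2259 (1656 left).
+366 (one year; includes Feb 29, 2260) → Dec 11, 2260 (1290 left).
+365 (one year) → Dec 11, 2261 (925 left).
+365 (one year) → Dec 11, 2262 (560 left).
+365 (one year) → Dec 11, 2263 (195 left).
Dec has 31 days: +21 → Jan 1, 2264 (174 left).
Jan has 31 days: +31 → Feb 1, 2264 (143 left).
Feb has 29 days: +29 → Mar 1, 2264 (114 left).
Mar has 31 days: +31 → Apr 1, 2264 (83 left).
Apr has 30 days: +30 → May 1, 2264 (53 left).
May has 31 days: +31 → Jun 1, 2264 (22 left).
+22 → Jun 23, 2264.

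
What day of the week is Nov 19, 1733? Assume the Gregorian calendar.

Thursday

Doomsday rule: the anchor day for the 1700s is Sunday. For year 33: 33÷12 = 2 r 9, and 9÷4 = 2, so 2+9+2 = 13.
Sunday + 13 ≡ Saturday — that's 1733's doomsday.
In November the doomsday date is Nov 7.
Nov 19 is 12 days after Nov 7; 12 mod 7 = 5, so Saturday + 5 = Thursday.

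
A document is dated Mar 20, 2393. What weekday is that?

Doomsday rule: the anchor day for the 2300s is Wednesday. For year 93: 93÷12 = 7 r 9, and 9÷4 = 2, so 7+9+2 = 18.
Wednesday + 18 ≡ Sunday — that's 2393's doomsday.
In March the doomsday date is Mar 14.
Mar 20 is 6 days after Mar 14; 6 mod 7 = 6, so Sunday + 6 = Saturday.

Saturday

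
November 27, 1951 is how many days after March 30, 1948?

Mar 30, 1948 → Mar 30, 1949: 365 days.
Mar 30, 1949 → Mar 30, 1950: 365 days.
Mar 30, 1950 → Mar 30, 1951: 365 days.
Mar 30, 1951 → Apr 30, 1951: 31 days (March has 31).
Apr 30, 1951 → May 30, 1951: 30 days (April has 30).
May 30, 1951 → Jun 30, 1951: 31 days (May has 31).
Jun 30, 1951 → Jul 30, 1951: 30 days (June has 30).
Jul 30, 1951 → Aug 30, 1951: 31 days (July has 31).
Aug 30, 1951 → Sep 30, 1951: 31 days (August has 31).
Sep 30, 1951 → Oct 30, 1951: 30 days (September has 30).
Oct 30, 1951 → Nov 27, 1951: 28 days.
Total: 1337 days.

1337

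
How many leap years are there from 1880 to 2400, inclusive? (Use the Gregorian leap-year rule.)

Multiples of 4 in [1880,2400]: 131.
Of those, multiples of 100: 6 (not leap unless ÷400).
Multiples of 400: 2.
Leap years = 131 − 6 + 2 = 127.

127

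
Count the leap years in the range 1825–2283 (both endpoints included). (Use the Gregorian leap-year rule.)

Multiples of 4 in [1825,2283]: 114.
Of those, multiples of 100: 4 (not leap unless ÷400).
Multiples of 400: 1.
Leap years = 114 − 4 + 1 = 111.

111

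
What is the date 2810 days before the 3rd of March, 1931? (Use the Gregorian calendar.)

−365 (one year) → Mar 3, 1930 (2445 left).
−365 (one year) → Mar 3, 1929 (2080 left).
−365 (one year) → Mar 3, 1928 (1715 left).
−366 (one year; includes Feb 29, 1928) → Mar 3, 1927 (1349 left).
−365 (one year) → Mar 3, 1926 (984 left).
−365 (one year) → Mar 3, 1925 (619 left).
−365 (one year) → Mar 3, 1924 (254 left).
−3 → Feb 29, 1924 (end of Feb, 29 days; 251 left).
−29 → Jan 31, 1924 (end of Jan, 31 days; 222 left).
−31 → Dec 31, 1923 (end of Dec, 31 days; 191 left).
−31 → Nov 30, 1923 (end of Nov, 30 days; 160 left).
−30 → Oct 31, 1923 (end of Oct, 31 days; 130 left).
−31 → Sep 30, 1923 (end of Sep, 30 days; 99 left).
−30 → Aug 31, 1923 (end of Aug, 31 days; 69 left).
−31 → Jul 31, 1923 (end of Jul, 31 days; 38 left).
−31 → Jun 30, 1923 (end of Jun, 30 days; 7 left).
−7 → Jun 23, 1923.

June 23, 1923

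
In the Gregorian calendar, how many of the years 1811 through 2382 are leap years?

139

Multiples of 4 in [1811,2382]: 143.
Of those, multiples of 100: 5 (not leap unless ÷400).
Multiples of 400: 1.
Leap years = 143 − 5 + 1 = 139.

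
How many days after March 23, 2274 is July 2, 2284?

Mar 23, 2274 → Mar 23, 2275: 365 days.
Mar 23, 2275 → Mar 23, 2276: 366 days (Feb 29, 2276 is in that span).
Mar 23, 2276 → Mar 23, 2277: 365 days.
Mar 23, 2277 → Mar 23, 2278: 365 days.
Mar 23, 2278 → Mar 23, 2279: 365 days.
Mar 23, 2279 → Mar 23, 2280: 366 days (Feb 29, 2280 is in that span).
Mar 23, 2280 → Mar 23, 2281: 365 days.
Mar 23, 2281 → Mar 23, 2282: 365 days.
Mar 23, 2282 → Mar 23, 2283: 365 days.
Mar 23, 2283 → Mar 23, 2284: 366 days (Feb 29, 2284 is in that span).
Mar 23, 2284 → Apr 23, 2284: 31 days (March has 31).
Apr 23, 2284 → May 23, 2284: 30 days (April has 30).
May 23, 2284 → Jun 23, 2284: 31 days (May has 31).
Jun 23, 2284 → Jul 2, 2284: 9 days.
Total: 3754 days.

3754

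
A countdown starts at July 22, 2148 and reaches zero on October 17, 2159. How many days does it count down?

4104

Jul 22, 2148 → Jul 22, 2149: 365 days.
Jul 22, 2149 → Jul 22, 2150: 365 days.
Jul 22, 2150 → Jul 22, 2151: 365 days.
Jul 22, 2151 → Jul 22, 2152: 366 days (Feb 29, 2152 is in that span).
Jul 22, 2152 → Jul 22, 2153: 365 days.
Jul 22, 2153 → Jul 22, 2154: 365 days.
Jul 22, 2154 → Jul 22, 2155: 365 days.
Jul 22, 2155 → Jul 22, 2156: 366 days (Feb 29, 2156 is in that span).
Jul 22, 2156 → Jul 22, 2157: 365 days.
Jul 22, 2157 → Jul 22, 2158: 365 days.
Jul 22, 2158 → Jul 22, 2159: 365 days.
Jul 22, 2159 → Aug 22, 2159: 31 days (July has 31).
Aug 22, 2159 → Sep 22, 2159: 31 days (August has 31).
Sep 22, 2159 → Oct 17, 2159: 25 days.
Total: 4104 days.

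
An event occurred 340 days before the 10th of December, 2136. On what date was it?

−10 → Nov 30, 2136 (end of Nov, 30 days; 330 left).
−30 → Oct 31, 2136 (end of Oct, 31 days; 300 left).
−31 → Sep 30, 2136 (end of Sep, 30 days; 269 left).
−30 → Aug 31, 2136 (end of Aug, 31 days; 239 left).
−31 → Jul 31, 2136 (end of Jul, 31 days; 208 left).
−31 → Jun 30, 2136 (end of Jun, 30 days; 177 left).
−30 → May 31, 2136 (end of May, 31 days; 147 left).
−31 → Apr 30, 2136 (end of Apr, 30 days; 116 left).
−30 → Mar 31, 2136 (end of Mar, 31 days; 86 left).
−31 → Feb 29, 2136 (end of Feb, 29 days; 55 left).
−29 → Jan 31, 2136 (end of Jan, 31 days; 26 left).
−26 → Jan 5, 2136.

January 5, 2136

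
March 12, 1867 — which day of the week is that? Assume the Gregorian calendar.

Doomsday rule: the anchor day for the 1800s is Friday. For year 67: 67÷12 = 5 r 7, and 7÷4 = 1, so 5+7+1 = 13.
Friday + 13 ≡ Thursday — that's 1867's doomsday.
In March the doomsday date is Mar 14.
Mar 12 is 2 days before Mar 14; 2 mod 7 = 2, so Thursday − 2 = Tuesday.

Tuesday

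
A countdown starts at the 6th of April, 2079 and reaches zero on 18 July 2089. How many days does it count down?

Apr 6, 2079 → Apr 6, 2080: 366 days (Feb 29, 2080 is in that span).
Apr 6, 2080 → Apr 6, 2081: 365 days.
Apr 6, 2081 → Apr 6, 2082: 365 days.
Apr 6, 2082 → Apr 6, 2083: 365 days.
Apr 6, 2083 → Apr 6, 2084: 366 days (Feb 29, 2084 is in that span).
Apr 6, 2084 → Apr 6, 2085: 365 days.
Apr 6, 2085 → Apr 6, 2086: 365 days.
Apr 6, 2086 → Apr 6, 2087: 365 days.
Apr 6, 2087 → Apr 6, 2088: 366 days (Feb 29, 2088 is in that span).
Apr 6, 2088 → Apr 6, 2089: 365 days.
Apr 6, 2089 → May 6, 2089: 30 days (April has 30).
May 6, 2089 → Jun 6, 2089: 31 days (May has 31).
Jun 6, 2089 → Jul 6, 2089: 30 days (June has 30).
Jul 6, 2089 → Jul 18, 2089: 12 days.
Total: 3756 days.

3756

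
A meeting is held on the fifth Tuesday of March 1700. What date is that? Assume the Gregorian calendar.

March 1, 1700 is a Monday.
The first Tuesday is therefore March 2 (1 days later).
The fifth Tuesday is 2 + 4×7 = March 30.

March 30, 1700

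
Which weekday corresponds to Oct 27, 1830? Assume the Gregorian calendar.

Wednesday

Doomsday rule: the anchor day for the 1800s is Friday. For year 30: 30÷12 = 2 r 6, and 6÷4 = 1, so 2+6+1 = 9.
Friday + 9 ≡ Sunday — that's 1830's doomsday.
In October the doomsday date is Oct 10.
Oct 27 is 17 days after Oct 10; 17 mod 7 = 3, so Sunday + 3 = Wednesday.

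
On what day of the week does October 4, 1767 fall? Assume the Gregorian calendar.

Sunday

Doomsday rule: the anchor day for the 1700s is Sunday. For year 67: 67÷12 = 5 r 7, and 7÷4 = 1, so 5+7+1 = 13.
Sunday + 13 ≡ Saturday — that's 1767's doomsday.
In October the doomsday date is Oct 10.
Oct 4 is 6 days before Oct 10; 6 mod 7 = 6, so Saturday − 6 = Sunday.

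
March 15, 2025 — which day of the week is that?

Saturday

Doomsday rule: the anchor day for the 2000s is Tuesday. For year 25: 25÷12 = 2 r 1, and 1÷4 = 0, so 2+1+0 = 3.
Tuesday + 3 ≡ Friday — that's 2025's doomsday.
In March the doomsday date is Mar 14.
Mar 15 is 1 day after Mar 14; 1 mod 7 = 1, so Friday + 1 = Saturday.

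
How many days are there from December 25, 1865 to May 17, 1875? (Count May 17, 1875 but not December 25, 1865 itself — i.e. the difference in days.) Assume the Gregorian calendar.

3430

Dec 25, 1865 → Dec 25, 1866: 365 days.
Dec 25, 1866 → Dec 25, 1867: 365 days.
Dec 25, 1867 → Dec 25, 1868: 366 days (Feb 29, 1868 is in that span).
Dec 25, 1868 → Dec 25, 1869: 365 days.
Dec 25, 1869 → Dec 25, 1870: 365 days.
Dec 25, 1870 → Dec 25, 1871: 365 days.
Dec 25, 1871 → Dec 25, 1872: 366 days (Feb 29, 1872 is in that span).
Dec 25, 1872 → Dec 25, 1873: 365 days.
Dec 25, 1873 → Dec 25, 1874: 365 days.
Dec 25, 1874 → Jan 25, 1875: 31 days (December has 31).
Jan 25, 1875 → Feb 25, 1875: 31 days (January has 31).
Feb 25, 1875 → Mar 25, 1875: 28 days (February has 28).
Mar 25, 1875 → Apr 25, 1875: 31 days (March has 31).
Apr 25, 1875 → May 17, 1875: 22 days.
Total: 3430 days.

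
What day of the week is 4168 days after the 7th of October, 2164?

First find the weekday of Oct 7, 2164. Doomsday rule: the anchor day for the 2100s is Sunday. For year 64: 64÷12 = 5 r 4, and 4÷4 = 1, so 5+4+1 = 10.
Sunday + 10 ≡ Wednesday — that's 2164's doomsday.
In October the doomsday date is Oct 10.
Oct 7 is 3 days before Oct 10; 3 mod 7 = 3, so Wednesday − 3 = Sunday.
4168 mod 7 = 3, so 4168 days after a Sunday is Sunday + 3 = Wednesday.

Wednesday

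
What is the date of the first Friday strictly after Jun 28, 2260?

Jun 28, 2260 is a Thursday.
From Thursday to the next Friday is 1 day.
Jun 28, 2260 + 1 = Jun 29, 2260.

June 29, 2260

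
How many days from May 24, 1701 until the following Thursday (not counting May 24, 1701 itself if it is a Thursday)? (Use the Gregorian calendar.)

2

May 24, 1701 is a Tuesday.
From Tuesday to the next Thursday is 2 days.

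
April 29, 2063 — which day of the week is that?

Doomsday rule: the anchor day for the 2000s is Tuesday. For year 63: 63÷12 = 5 r 3, and 3÷4 = 0, so 5+3+0 = 8.
Tuesday + 8 ≡ Wednesday — that's 2063's doomsday.
In April the doomsday date is Apr 4.
Apr 29 is 25 days after Apr 4; 25 mod 7 = 4, so Wednesday + 4 = Sunday.

Sunday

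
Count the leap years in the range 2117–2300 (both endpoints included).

44

Multiples of 4 in [2117,2300]: 46.
Of those, multiples of 100: 2 (not leap unless ÷400).
Multiples of 400: 0.
Leap years = 46 − 2 + 0 = 44.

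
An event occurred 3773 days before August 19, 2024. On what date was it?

−366 (one year; includes Feb 29, 2024) → Aug 19, 2023 (3407 left).
−365 (one year) → Aug 19, 2022 (3042 left).
−365 (one year) → Aug 19, 2021 (2677 left).
−365 (one year) → Aug 19, 2020 (2312 left).
−366 (one year; includes Feb 29, 2020) → Aug 19, 2019 (1946 left).
−365 (one year) → Aug 19, 2018 (1581 left).
−365 (one year) → Aug 19, 2017 (1216 left).
−365 (one year) → Aug 19, 2016 (851 left).
−366 (one year; includes Feb 29, 2016) → Aug 19, 2015 (485 left).
−365 (one year) → Aug 19, 2014 (120 left).
−19 → Jul 31, 2014 (end of Jul, 31 days; 101 left).
−31 → Jun 30, 2014 (end of Jun, 30 days; 70 left).
−30 → May 31, 2014 (end of May, 31 days; 40 left).
−31 → Apr 30, 2014 (end of Apr, 30 days; 9 left).
−9 → Apr 21, 2014.

April 21, 2014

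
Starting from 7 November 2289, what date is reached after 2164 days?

October 11, 2295

+365 (one year) → Nov 7, 2290 (1799 left).
+365 (one year) → Nov 7, 2291 (1434 left).
+366 (one year; includes Feb 29, 2292) → Nov 7, 2292 (1068 left).
+365 (one year) → Nov 7, 2293 (703 left).
+365 (one year) → Nov 7, 2294 (338 left).
Nov has 30 days: +24 → Dec 1, 2294 (314 left).
Dec has 31 days: +31 → Jan 1, 2295 (283 left).
Jan has 31 days: +31 → Feb 1, 2295 (252 left).
Feb has 28 days: +28 → Mar 1, 2295 (224 left).
Mar has 31 days: +31 → Apr 1, 2295 (193 left).
Apr has 30 days: +30 → May 1, 2295 (163 left).
May has 31 days: +31 → Jun 1, 2295 (132 left).
Jun has 30 days: +30 → Jul 1, 2295 (102 left).
Jul has 31 days: +31 → Aug 1, 2295 (71 left).
Aug has 31 days: +31 → Sep 1, 2295 (40 left).
Sep has 30 days: +30 → Oct 1, 2295 (10 left).
+10 → Oct 11, 2295.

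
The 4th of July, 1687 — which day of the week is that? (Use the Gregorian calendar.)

Friday

Doomsday rule: the anchor day for the 1600s is Tuesday. For year 87: 87÷12 = 7 r 3, and 3÷4 = 0, so 7+3+0 = 10.
Tuesday + 10 ≡ Friday — that's 1687's doomsday.
In July the doomsday date is Jul 11.
Jul 4 is 7 days before Jul 11; 7 mod 7 = 0, so Friday − 0 = Friday.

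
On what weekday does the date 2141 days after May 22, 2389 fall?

Sunday

May 22, 2389 is a Monday.
2141 mod 7 = 6, so 2141 days after a Monday is Monday + 6 = Sunday.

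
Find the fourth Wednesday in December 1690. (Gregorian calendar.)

December 27, 1690

December 1, 1690 is a Friday.
The first Wednesday is therefore December 6 (5 days later).
The fourth Wednesday is 6 + 3×7 = December 27.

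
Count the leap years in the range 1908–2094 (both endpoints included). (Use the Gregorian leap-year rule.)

47

Multiples of 4 in [1908,2094]: 47.
Of those, multiples of 100: 1 (not leap unless ÷400).
Multiples of 400: 1.
Leap years = 47 − 1 + 1 = 47.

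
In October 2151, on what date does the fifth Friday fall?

October 29, 2151

October 1, 2151 is a Friday.
The first Friday is therefore October 1 (same day).
The fifth Friday is 1 + 4×7 = October 29.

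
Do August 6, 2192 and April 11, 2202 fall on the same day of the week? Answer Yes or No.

From Aug 6, 2192 to Apr 11, 2202 is 3534 days.
3534 mod 7 = 6, so they are different weekdays.
(Aug 6, 2192 is a Monday; Apr 11, 2202 is a Sunday.)

No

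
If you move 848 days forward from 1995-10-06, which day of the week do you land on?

Saturday

First find the weekday of Oct 6, 1995. Doomsday rule: the anchor day for the 1900s is Wednesday. For year 95: 95÷12 = 7 r 11, and 11÷4 = 2, so 7+11+2 = 20.
Wednesday + 20 ≡ Tuesday — that's 1995's doomsday.
In October the doomsday date is Oct 10.
Oct 6 is 4 days before Oct 10; 4 mod 7 = 4, so Tuesday − 4 = Friday.
848 mod 7 = 1, so 848 days after a Friday is Friday + 1 = Saturday.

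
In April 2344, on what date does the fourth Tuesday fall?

April 25, 2344

April 1, 2344 is a Saturday.
The first Tuesday is therefore April 4 (3 days later).
The fourth Tuesday is 4 + 3×7 = April 25.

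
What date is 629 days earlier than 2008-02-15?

May 27, 2006

−365 (one year) → Feb 15, 2007 (264 left).
−15 → Jan 31, 2007 (end of Jan, 31 days; 249 left).
−31 → Dec 31, 2006 (end of Dec, 31 days; 218 left).
−31 → Nov 30, 2006 (end of Nov, 30 days; 187 left).
−30 → Oct 31, 2006 (end of Oct, 31 days; 157 left).
−31 → Sep 30, 2006 (end of Sep, 30 days; 126 left).
−30 → Aug 31, 2006 (end of Aug, 31 days; 96 left).
−31 → Jul 31, 2006 (end of Jul, 31 days; 65 left).
−31 → Jun 30, 2006 (end of Jun, 30 days; 34 left).
−30 → May 31, 2006 (end of May, 31 days; 4 left).
−4 → May 27, 2006.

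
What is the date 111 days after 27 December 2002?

April 17, 2003

Dec has 31 days: +5 → Jan 1, 2003 (106 left).
Jan has 31 days: +31 → Feb 1, 2003 (75 left).
Feb has 28 days: +28 → Mar 1, 2003 (47 left).
Mar has 31 days: +31 → Apr 1, 2003 (16 left).
+16 → Apr 17, 2003.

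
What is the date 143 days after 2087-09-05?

January 26, 2088

Sep has 30 days: +26 → Oct 1, 2087 (117 left).
Oct has 31 days: +31 → Nov 1, 2087 (86 left).
Nov has 30 days: +30 → Dec 1, 2087 (56 left).
Dec has 31 days: +31 → Jan 1, 2088 (25 left).
+25 → Jan 26, 2088.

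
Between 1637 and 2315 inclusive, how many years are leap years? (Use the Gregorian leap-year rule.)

Multiples of 4 in [1637,2315]: 169.
Of those, multiples of 100: 7 (not leap unless ÷400).
Multiples of 400: 1.
Leap years = 169 − 7 + 1 = 163.

163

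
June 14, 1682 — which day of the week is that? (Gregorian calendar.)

Doomsday rule: the anchor day for the 1600s is Tuesday. For year 82: 82÷12 = 6 r 10, and 10÷4 = 2, so 6+10+2 = 18.
Tuesday + 18 ≡ Saturday — that's 1682's doomsday.
In June the doomsday date is Jun 6.
Jun 14 is 8 days after Jun 6; 8 mod 7 = 1, so Saturday + 1 = Sunday.

Sunday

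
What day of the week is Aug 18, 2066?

January 1, 2066 is a Friday.
Jan 1, 2066 → Feb 1, 2066: 31 days (January has 31).
Feb 1, 2066 → Mar 1, 2066: 28 days (February has 28).
Mar 1, 2066 → Apr 1, 2066: 31 days (March has 31).
Apr 1, 2066 → May 1, 2066: 30 days (April has 30).
May 1, 2066 → Jun 1, 2066: 31 days (May has 31).
Jun 1, 2066 → Jul 1, 2066: 30 days (June has 30).
Jul 1, 2066 → Aug 1, 2066: 31 days (July has 31).
Aug 1, 2066 → Aug 18, 2066: 17 days.
Total: 229 days.
229 mod 7 = 5, so Friday + 5 = Wednesday.

Wednesday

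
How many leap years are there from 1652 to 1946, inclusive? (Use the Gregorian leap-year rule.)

71

Multiples of 4 in [1652,1946]: 74.
Of those, multiples of 100: 3 (not leap unless ÷400).
Multiples of 400: 0.
Leap years = 74 − 3 + 0 = 71.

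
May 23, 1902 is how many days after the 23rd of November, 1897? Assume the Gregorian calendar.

1641

Nov 23, 1897 → Nov 23, 1898: 365 days.
Nov 23, 1898 → Nov 23, 1899: 365 days.
Nov 23, 1899 → Nov 23, 1900: 365 days.
Nov 23, 1900 → Nov 23, 1901: 365 days.
Nov 23, 1901 → Dec 23, 1901: 30 days (November has 30).
Dec 23, 1901 → Jan 23, 1902: 31 days (December has 31).
Jan 23, 1902 → Feb 23, 1902: 31 days (January has 31).
Feb 23, 1902 → Mar 23, 1902: 28 days (February has 28).
Mar 23, 1902 → Apr 23, 1902: 31 days (March has 31).
Apr 23, 1902 → May 23, 1902: 30 days.
Total: 1641 days.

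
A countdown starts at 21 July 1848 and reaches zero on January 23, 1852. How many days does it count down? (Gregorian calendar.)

Jul 21, 1848 → Jul 21, 1849: 365 days.
Jul 21, 1849 → Jul 21, 1850: 365 days.
Jul 21, 1850 → Jul 21, 1851: 365 days.
Jul 21, 1851 → Aug 21, 1851: 31 days (July has 31).
Aug 21, 1851 → Sep 21, 1851: 31 days (August has 31).
Sep 21, 1851 → Oct 21, 1851: 30 days (September has 30).
Oct 21, 1851 → Nov 21, 1851: 31 days (October has 31).
Nov 21, 1851 → Dec 21, 1851: 30 days (November has 30).
Dec 21, 1851 → Jan 21, 1852: 31 days (December has 31).
Jan 21, 1852 → Jan 23, 1852: 2 days.
Total: 1281 days.

1281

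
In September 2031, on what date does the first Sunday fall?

September 1, 2031 is a Monday.
The first Sunday is therefore September 7 (6 days later).

September 7, 2031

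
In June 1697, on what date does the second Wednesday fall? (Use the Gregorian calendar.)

June 12, 1697

June 1, 1697 is a Saturday.
The first Wednesday is therefore June 5 (4 days later).
The second Wednesday is 5 + 1×7 = June 12.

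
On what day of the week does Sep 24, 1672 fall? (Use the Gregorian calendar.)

Saturday

Doomsday rule: the anchor day for the 1600s is Tuesday. For year 72: 72÷12 = 6 r 0, and 0÷4 = 0, so 6+0+0 = 6.
Tuesday + 6 ≡ Monday — that's 1672's doomsday.
In September the doomsday date is Sep 5.
Sep 24 is 19 days after Sep 5; 19 mod 7 = 5, so Monday + 5 = Saturday.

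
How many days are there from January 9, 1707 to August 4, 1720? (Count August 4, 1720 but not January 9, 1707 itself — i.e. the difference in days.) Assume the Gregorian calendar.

4956

Jan 9, 1707 → Jan 9, 1708: 365 days.
Jan 9, 1708 → Jan 9, 1709: 366 days (Feb 29, 1708 is in that span).
Jan 9, 1709 → Jan 9, 1710: 365 days.
Jan 9, 1710 → Jan 9, 1711: 365 days.
Jan 9, 1711 → Jan 9, 1712: 365 days.
Jan 9, 1712 → Jan 9, 1713: 366 days (Feb 29, 1712 is in that span).
Jan 9, 1713 → Jan 9, 1714: 365 days.
Jan 9, 1714 → Jan 9, 1715: 365 days.
Jan 9, 1715 → Jan 9, 1716: 365 days.
Jan 9, 1716 → Jan 9, 1717: 366 days (Feb 29, 1716 is in that span).
Jan 9, 1717 → Jan 9, 1718: 365 days.
Jan 9, 1718 → Jan 9, 1719: 365 days.
Jan 9, 1719 → Jan 9, 1720: 365 days.
Jan 9, 1720 → Feb 9, 1720: 31 days (January has 31).
Feb 9, 1720 → Mar 9, 1720: 29 days (February has 29).
Mar 9, 1720 → Apr 9, 1720: 31 days (March has 31).
Apr 9, 1720 → May 9, 1720: 30 days (April has 30).
May 9, 1720 → Jun 9, 1720: 31 days (May has 31).
Jun 9, 1720 → Jul 9, 1720: 30 days (June has 30).
Jul 9, 1720 → Aug 4, 1720: 26 days.
Total: 4956 days.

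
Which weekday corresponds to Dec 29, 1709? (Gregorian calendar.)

Sunday

Doomsday rule: the anchor day for the 1700s is Sunday. For year 09: 9÷12 = 0 r 9, and 9÷4 = 2, so 0+9+2 = 11.
Sunday + 11 ≡ Thursday — that's 1709's doomsday.
In December the doomsday date is Dec 12.
Dec 29 is 17 days after Dec 12; 17 mod 7 = 3, so Thursday + 3 = Sunday.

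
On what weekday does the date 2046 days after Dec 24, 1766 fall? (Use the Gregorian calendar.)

Dec 24, 1766 is a Wednesday.
2046 mod 7 = 2, so 2046 days after a Wednesday is Wednesday + 2 = Friday.

Friday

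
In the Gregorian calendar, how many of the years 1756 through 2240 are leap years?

118

Multiples of 4 in [1756,2240]: 122.
Of those, multiples of 100: 5 (not leap unless ÷400).
Multiples of 400: 1.
Leap years = 122 − 5 + 1 = 118.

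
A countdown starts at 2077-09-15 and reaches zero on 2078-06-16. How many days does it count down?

274

Sep 15, 2077 → Oct 15, 2077: 30 days (September has 30).
Oct 15, 2077 → Nov 15, 2077: 31 days (October has 31).
Nov 15, 2077 → Dec 15, 2077: 30 days (November has 30).
Dec 15, 2077 → Jan 15, 2078: 31 days (December has 31).
Jan 15, 2078 → Feb 15, 2078: 31 days (January has 31).
Feb 15, 2078 → Mar 15, 2078: 28 days (February has 28).
Mar 15, 2078 → Apr 15, 2078: 31 days (March has 31).
Apr 15, 2078 → May 15, 2078: 30 days (April has 30).
May 15, 2078 → Jun 15, 2078: 31 days (May has 31).
Jun 15, 2078 → Jun 16, 2078: 1 days.
Total: 274 days.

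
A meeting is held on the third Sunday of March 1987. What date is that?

March 1, 1987 is a Sunday.
The first Sunday is therefore March 1 (same day).
The third Sunday is 1 + 2×7 = March 15.

March 15, 1987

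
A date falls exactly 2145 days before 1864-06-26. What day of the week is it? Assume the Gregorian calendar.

Jun 26, 1864 is a Sunday.
2145 mod 7 = 3, so 2145 days before a Sunday is Sunday − 3 = Thursday.

Thursday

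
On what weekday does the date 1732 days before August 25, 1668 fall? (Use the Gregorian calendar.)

Wednesday

First find the weekday of Aug 25, 1668. Doomsday rule: the anchor day for the 1600s is Tuesday. For year 68: 68÷12 = 5 r 8, and 8÷4 = 2, so 5+8+2 = 15.
Tuesday + 15 ≡ Wednesday — that's 1668's doomsday.
In August the doomsday date is Aug 8.
Aug 25 is 17 days after Aug 8; 17 mod 7 = 3, so Wednesday + 3 = Saturday.
1732 mod 7 = 3, so 1732 days before a Saturday is Saturday − 3 = Wednesday.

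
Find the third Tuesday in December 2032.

December 1, 2032 is a Wednesday.
The first Tuesday is therefore December 7 (6 days later).
The third Tuesday is 7 + 2×7 = December 21.

December 21, 2032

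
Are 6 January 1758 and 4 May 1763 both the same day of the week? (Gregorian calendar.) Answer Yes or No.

No

From Jan 6, 1758 to May 4, 1763 is 1944 days.
1944 mod 7 = 5, so they are different weekdays.
(Jan 6, 1758 is a Friday; May 4, 1763 is a Wednesday.)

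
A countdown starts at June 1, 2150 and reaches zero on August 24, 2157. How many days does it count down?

Jun 1, 2150 → Jun 1, 2151: 365 days.
Jun 1, 2151 → Jun 1, 2152: 366 days (Feb 29, 2152 is in that span).
Jun 1, 2152 → Jun 1, 2153: 365 days.
Jun 1, 2153 → Jun 1, 2154: 365 days.
Jun 1, 2154 → Jun 1, 2155: 365 days.
Jun 1, 2155 → Jun 1, 2156: 366 days (Feb 29, 2156 is in that span).
Jun 1, 2156 → Jun 1, 2157: 365 days.
Jun 1, 2157 → Jul 1, 2157: 30 days (June has 30).
Jul 1, 2157 → Aug 1, 2157: 31 days (July has 31).
Aug 1, 2157 → Aug 24, 2157: 23 days.
Total: 2641 days.

2641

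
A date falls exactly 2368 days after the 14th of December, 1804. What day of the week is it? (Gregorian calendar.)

Dec 14, 1804 is a Friday.
2368 mod 7 = 2, so 2368 days after a Friday is Friday + 2 = Sunday.

Sunday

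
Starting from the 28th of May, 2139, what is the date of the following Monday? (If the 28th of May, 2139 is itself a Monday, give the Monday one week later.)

May 28, 2139 is a Thursday.
From Thursday to the next Monday is 4 days.
May 28, 2139 + 4 = Jun 1, 2139.

June 1, 2139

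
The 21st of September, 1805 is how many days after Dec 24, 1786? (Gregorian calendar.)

6845

Dec 24, 1786 → Dec 24, 1787: 365 days.
Dec 24, 1787 → Dec 24, 1788: 366 days (Feb 29, 1788 is in that span).
Dec 24, 1788 → Dec 24, 1789: 365 days.
Dec 24, 1789 → Dec 24, 1790: 365 days.
Dec 24, 1790 → Dec 24, 1791: 365 days.
Dec 24, 1791 → Dec 24, 1792: 366 days (Feb 29, 1792 is in that span).
Dec 24, 1792 → Dec 24, 1793: 365 days.
Dec 24, 1793 → Dec 24, 1794: 365 days.
Dec 24, 1794 → Dec 24, 1795: 365 days.
Dec 24, 1795 → Dec 24, 1796: 366 days (Feb 29, 1796 is in that span).
Dec 24, 1796 → Dec 24, 1797: 365 days.
Dec 24, 1797 → Dec 24, 1798: 365 days.
Dec 24, 1798 → Dec 24, 1799: 365 days.
Dec 24, 1799 → Dec 24, 1800: 365 days.
Dec 24, 1800 → Dec 24, 1801: 365 days.
Dec 24, 1801 → Dec 24, 1802: 365 days.
Dec 24, 1802 → Dec 24, 1803: 365 days.
Dec 24, 1803 → Dec 24, 1804: 366 days (Feb 29, 1804 is in that span).
Dec 24, 1804 → Jan 24, 1805: 31 days (December has 31).
Jan 24, 1805 → Feb 24, 1805: 31 days (January has 31).
Feb 24, 1805 → Mar 24, 1805: 28 days (February has 28).
Mar 24, 1805 → Apr 24, 1805: 31 days (March has 31).
Apr 24, 1805 → May 24, 1805: 30 days (April has 30).
May 24, 1805 → Jun 24, 1805: 31 days (May has 31).
Jun 24, 1805 → Jul 24, 1805: 30 days (June has 30).
Jul 24, 1805 → Aug 24, 1805: 31 days (July has 31).
Aug 24, 1805 → Sep 21, 1805: 28 days.
Total: 6845 days.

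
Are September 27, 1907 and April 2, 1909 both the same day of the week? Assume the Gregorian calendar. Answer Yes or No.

From Sep 27, 1907 to Apr 2, 1909 is 553 days.
553 mod 7 = 0, so they are the same weekday.
(Sep 27, 1907 is a Friday; Apr 2, 1909 is a Friday.)

Yes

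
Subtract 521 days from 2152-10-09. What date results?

−366 (one year; includes Feb 29, 2152) → Oct 9, 2151 (155 left).
−9 → Sep 30, 2151 (end of Sep, 30 days; 146 left).
−30 → Aug 31, 2151 (end of Aug, 31 days; 116 left).
−31 → Jul 31, 2151 (end of Jul, 31 days; 85 left).
−31 → Jun 30, 2151 (end of Jun, 30 days; 54 left).
−30 → May 31, 2151 (end of May, 31 days; 24 left).
−24 → May 7, 2151.

May 7, 2151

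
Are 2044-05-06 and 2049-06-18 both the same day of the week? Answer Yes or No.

Yes

From May 6, 2044 to Jun 18, 2049 is 1869 days.
1869 mod 7 = 0, so they are the same weekday.
(May 6, 2044 is a Friday; Jun 18, 2049 is a Friday.)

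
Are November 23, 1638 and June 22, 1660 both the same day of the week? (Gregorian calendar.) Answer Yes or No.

From Nov 23, 1638 to Jun 22, 1660 is 7882 days.
7882 mod 7 = 0, so they are the same weekday.
(Nov 23, 1638 is a Tuesday; Jun 22, 1660 is a Tuesday.)

Yes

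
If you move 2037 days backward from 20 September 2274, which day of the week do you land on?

Sunday

Sep 20, 2274 is a Sunday.
2037 mod 7 = 0, so 2037 days before a Sunday is Sunday − 0 = Sunday.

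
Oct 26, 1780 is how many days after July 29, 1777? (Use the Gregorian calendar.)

Jul 29, 1777 → Jul 29, 1778: 365 days.
Jul 29, 1778 → Jul 29, 1779: 365 days.
Jul 29, 1779 → Jul 29, 1780: 366 days (Feb 29, 1780 is in that span).
Jul 29, 1780 → Aug 29, 1780: 31 days (July has 31).
Aug 29, 1780 → Sep 29, 1780: 31 days (August has 31).
Sep 29, 1780 → Oct 26, 1780: 27 days.
Total: 1185 days.

1185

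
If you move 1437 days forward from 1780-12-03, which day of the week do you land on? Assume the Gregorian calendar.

Dec 3, 1780 is a Sunday.
1437 mod 7 = 2, so 1437 days after a Sunday is Sunday + 2 = Tuesday.

Tuesday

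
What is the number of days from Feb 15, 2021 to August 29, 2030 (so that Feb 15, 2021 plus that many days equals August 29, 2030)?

Feb 15, 2021 → Feb 15, 2022: 365 days.
Feb 15, 2022 → Feb 15, 2023: 365 days.
Feb 15, 2023 → Feb 15, 2024: 365 days.
Feb 15, 2024 → Feb 15, 2025: 366 days (Feb 29, 2024 is in that span).
Feb 15, 2025 → Feb 15, 2026: 365 days.
Feb 15, 2026 → Feb 15, 2027: 365 days.
Feb 15, 2027 → Feb 15, 2028: 365 days.
Feb 15, 2028 → Feb 15, 2029: 366 days (Feb 29, 2028 is in that span).
Feb 15, 2029 → Feb 15, 2030: 365 days.
Feb 15, 2030 → Mar 15, 2030: 28 days (February has 28).
Mar 15, 2030 → Apr 15, 2030: 31 days (March has 31).
Apr 15, 2030 → May 15, 2030: 30 days (April has 30).
May 15, 2030 → Jun 15, 2030: 31 days (May has 31).
Jun 15, 2030 → Jul 15, 2030: 30 days (June has 30).
Jul 15, 2030 → Aug 15, 2030: 31 days (July has 31).
Aug 15, 2030 → Aug 29, 2030: 14 days.
Total: 3482 days.

3482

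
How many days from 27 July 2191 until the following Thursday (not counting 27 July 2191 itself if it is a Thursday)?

Jul 27, 2191 is a Wednesday.
From Wednesday to the next Thursday is 1 day.

1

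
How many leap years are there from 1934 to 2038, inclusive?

Multiples of 4 in [1934,2038]: 26.
Of those, multiples of 100: 1 (not leap unless ÷400).
Multiples of 400: 1.
Leap years = 26 − 1 + 1 = 26.

26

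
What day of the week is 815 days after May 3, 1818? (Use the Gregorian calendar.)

May 3, 1818 is a Sunday.
815 mod 7 = 3, so 815 days after a Sunday is Sunday + 3 = Wednesday.

Wednesday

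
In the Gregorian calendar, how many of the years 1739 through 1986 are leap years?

60

Multiples of 4 in [1739,1986]: 62.
Of those, multiples of 100: 2 (not leap unless ÷400).
Multiples of 400: 0.
Leap years = 62 − 2 + 0 = 60.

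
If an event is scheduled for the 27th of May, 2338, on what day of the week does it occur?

Friday

Doomsday rule: the anchor day for the 2300s is Wednesday. For year 38: 38÷12 = 3 r 2, and 2÷4 = 0, so 3+2+0 = 5.
Wednesday + 5 ≡ Monday — that's 2338's doomsday.
In May the doomsday date is May 9.
May 27 is 18 days after May 9; 18 mod 7 = 4, so Monday + 4 = Friday.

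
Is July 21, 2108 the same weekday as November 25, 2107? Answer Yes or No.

No

From Nov 25, 2107 to Jul 21, 2108 is 239 days.
239 mod 7 = 1, so they are different weekdays.
(Nov 25, 2107 is a Friday; Jul 21, 2108 is a Saturday.)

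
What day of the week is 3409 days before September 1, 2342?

Sep 1, 2342 is a Tuesday.
3409 mod 7 = 0, so 3409 days before a Tuesday is Tuesday − 0 = Tuesday.

Tuesday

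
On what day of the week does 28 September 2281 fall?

Doomsday rule: the anchor day for the 2200s is Friday. For year 81: 81÷12 = 6 r 9, and 9÷4 = 2, so 6+9+2 = 17.
Friday + 17 ≡ Monday — that's 2281's doomsday.
In September the doomsday date is Sep 5.
Sep 28 is 23 days after Sep 5; 23 mod 7 = 2, so Monday + 2 = Wednesday.

Wednesday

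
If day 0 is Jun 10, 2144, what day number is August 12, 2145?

Jun 10, 2144 → Jun 10, 2145: 365 days.
Jun 10, 2145 → Jul 10, 2145: 30 days (June has 30).
Jul 10, 2145 → Aug 10, 2145: 31 days (July has 31).
Aug 10, 2145 → Aug 12, 2145: 2 days.
Total: 428 days.

428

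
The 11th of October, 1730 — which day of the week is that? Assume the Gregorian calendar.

Doomsday rule: the anchor day for the 1700s is Sunday. For year 30: 30÷12 = 2 r 6, and 6÷4 = 1, so 2+6+1 = 9.
Sunday + 9 ≡ Tuesday — that's 1730's doomsday.
In October the doomsday date is Oct 10.
Oct 11 is 1 day after Oct 10; 1 mod 7 = 1, so Tuesday + 1 = Wednesday.

Wednesday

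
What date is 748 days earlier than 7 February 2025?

−366 (one year; includes Feb 29, 2024) → Feb 7, 2024 (382 left).
−7 → Jan 31, 2024 (end of Jan, 31 days; 375 left).
−31 → Dec 31, 2023 (end of Dec, 31 days; 344 left).
−31 → Nov 30, 2023 (end of Nov, 30 days; 313 left).
−30 → Oct 31, 2023 (end of Oct, 31 days; 283 left).
−31 → Sep 30, 2023 (end of Sep, 30 days; 252 left).
−30 → Aug 31, 2023 (end of Aug, 31 days; 222 left).
−31 → Jul 31, 2023 (end of Jul, 31 days; 191 left).
−31 → Jun 30, 2023 (end of Jun, 30 days; 160 left).
−30 → May 31, 2023 (end of May, 31 days; 130 left).
−31 → Apr 30, 2023 (end of Apr, 30 days; 99 left).
−30 → Mar 31, 2023 (end of Mar, 31 days; 69 left).
−31 → Feb 28, 2023 (end of Feb, 28 days; 38 left).
−28 → Jan 31, 2023 (end of Jan, 31 days; 10 left).
−10 → Jan 21, 2023.

January 21, 2023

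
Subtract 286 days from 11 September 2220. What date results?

−11 → Aug 31, 2220 (end of Aug, 31 days; 275 left).
−31 → Jul 31, 2220 (end of Jul, 31 days; 244 left).
−31 → Jun 30, 2220 (end of Jun, 30 days; 213 left).
−30 → May 31, 2220 (end of May, 31 days; 183 left).
−31 → Apr 30, 2220 (end of Apr, 30 days; 152 left).
−30 → Mar 31, 2220 (end of Mar, 31 days; 122 left).
−31 → Feb 29, 2220 (end of Feb, 29 days; 91 left).
−29 → Jan 31, 2220 (end of Jan, 31 days; 62 left).
−31 → Dec 31, 2219 (end of Dec, 31 days; 31 left).
−31 → Nov 30, 2219 (end of Nov, 30 days; 0 left).

November 30, 2219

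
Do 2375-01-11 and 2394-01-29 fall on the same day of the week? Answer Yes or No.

Yes

From Jan 11, 2375 to Jan 29, 2394 is 6958 days.
6958 mod 7 = 0, so they are the same weekday.
(Jan 11, 2375 is a Saturday; Jan 29, 2394 is a Saturday.)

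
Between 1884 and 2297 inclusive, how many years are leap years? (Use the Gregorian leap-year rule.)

101

Multiples of 4 in [1884,2297]: 104.
Of those, multiples of 100: 4 (not leap unless ÷400).
Multiples of 400: 1.
Leap years = 104 − 4 + 1 = 101.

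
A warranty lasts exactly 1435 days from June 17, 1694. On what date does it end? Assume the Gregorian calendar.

May 22, 1698

+365 (one year) → Jun 17, 1695 (1070 left).
+366 (one year; includes Feb 29, 1696) → Jun 17, 1696 (704 left).
+365 (one year) → Jun 17, 1697 (339 left).
Jun has 30 days: +14 → Jul 1, 1697 (325 left).
Jul has 31 days: +31 → Aug 1, 1697 (294 left).
Aug has 31 days: +31 → Sep 1, 1697 (263 left).
Sep has 30 days: +30 → Oct 1, 1697 (233 left).
Oct has 31 days: +31 → Nov 1, 1697 (202 left).
Nov has 30 days: +30 → Dec 1, 1697 (172 left).
Dec has 31 days: +31 → Jan 1, 1698 (141 left).
Jan has 31 days: +31 → Feb 1, 1698 (110 left).
Feb has 28 days: +28 → Mar 1, 1698 (82 left).
Mar has 31 days: +31 → Apr 1, 1698 (51 left).
Apr has 30 days: +30 → May 1, 1698 (21 left).
+21 → May 22, 1698.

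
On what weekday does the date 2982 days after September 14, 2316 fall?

First find the weekday of Sep 14, 2316. Doomsday rule: the anchor day for the 2300s is Wednesday. For year 16: 16÷12 = 1 r 4, and 4÷4 = 1, so 1+4+1 = 6.
Wednesday + 6 ≡ Tuesday — that's 2316's doomsday.
In September the doomsday date is Sep 5.
Sep 14 is 9 days after Sep 5; 9 mod 7 = 2, so Tuesday + 2 = Thursday.
2982 mod 7 = 0, so 2982 days after a Thursday is Thursday + 0 = Thursday.

Thursday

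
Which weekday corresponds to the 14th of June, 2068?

Doomsday rule: the anchor day for the 2000s is Tuesday. For year 68: 68÷12 = 5 r 8, and 8÷4 = 2, so 5+8+2 = 15.
Tuesday + 15 ≡ Wednesday — that's 2068's doomsday.
In June the doomsday date is Jun 6.
Jun 14 is 8 days after Jun 6; 8 mod 7 = 1, so Wednesday + 1 = Thursday.

Thursday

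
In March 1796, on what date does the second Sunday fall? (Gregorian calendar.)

March 13, 1796

March 1, 1796 is a Tuesday.
The first Sunday is therefore March 6 (5 days later).
The second Sunday is 6 + 1×7 = March 13.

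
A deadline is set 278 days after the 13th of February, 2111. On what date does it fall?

November 18, 2111

Feb has 28 days: +16 → Mar 1, 2111 (262 left).
Mar has 31 days: +31 → Apr 1, 2111 (231 left).
Apr has 30 days: +30 → May 1, 2111 (201 left).
May has 31 days: +31 → Jun 1, 2111 (170 left).
Jun has 30 days: +30 → Jul 1, 2111 (140 left).
Jul has 31 days: +31 → Aug 1, 2111 (109 left).
Aug has 31 days: +31 → Sep 1, 2111 (78 left).
Sep has 30 days: +30 → Oct 1, 2111 (48 left).
Oct has 31 days: +31 → Nov 1, 2111 (17 left).
+17 → Nov 18, 2111.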